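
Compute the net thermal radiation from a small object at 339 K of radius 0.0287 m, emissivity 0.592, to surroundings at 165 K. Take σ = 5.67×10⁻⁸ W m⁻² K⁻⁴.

Q ≈ 4.33 W

A = 4πr² = 4π × (0.0287)² = 0.0104 m².
Q = εσA(T⁴ − T_s⁴). T⁴ − T_s⁴ = (339)⁴ − (165)⁴ = 1.32×10^10 − 7.41×10^8 = 1.25×10^10 K⁴.
Q = 0.592 × 5.67×10⁻⁸ × 0.0104 × 1.25×10^10 = 4.33 W.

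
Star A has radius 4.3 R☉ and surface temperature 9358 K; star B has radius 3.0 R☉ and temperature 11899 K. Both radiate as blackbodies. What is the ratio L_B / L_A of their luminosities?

L_B/L_A ≈ 1.27

L = 4πR²σT⁴ ∝ R²T⁴, so L_B/L_A = (3.0/4.3)² × (11899/9358)⁴ = 0.487 × 2.61 = 1.27.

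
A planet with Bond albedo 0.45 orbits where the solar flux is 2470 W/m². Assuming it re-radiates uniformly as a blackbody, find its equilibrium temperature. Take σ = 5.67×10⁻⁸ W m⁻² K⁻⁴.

T ≈ 278 K

Power absorbed = (1−a)S·πR²; power emitted = 4πR²σT⁴. Equating and cancelling πR²:
T = ((1−a)S / 4σ)^(1/4) = (1360 / (4 × 5.67×10⁻⁸))^(1/4) = (5.99×10^9)^(1/4).
T = 278 K.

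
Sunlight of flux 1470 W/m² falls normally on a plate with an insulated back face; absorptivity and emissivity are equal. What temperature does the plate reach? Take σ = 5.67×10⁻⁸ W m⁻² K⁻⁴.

Absorbed flux αS = emitted flux εσT⁴ (one radiating face); with α = ε, T = (S/σ)^(1/4).
T = (1470 / 5.67×10⁻⁸)^(1/4) = (2.59×10^10)^(1/4).
T = 401 K.

T ≈ 401 K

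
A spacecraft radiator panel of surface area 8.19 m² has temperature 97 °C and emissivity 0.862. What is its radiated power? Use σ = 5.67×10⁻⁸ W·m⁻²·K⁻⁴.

P ≈ 7500 W

97 °C = 370 K.
Stefan–Boltzmann: P = εσAT⁴ = 0.862 × 5.67×10⁻⁸ × 8.19 × (370)⁴ = 0.862 × 5.67×10⁻⁸ × 8.19 × 1.87×10^10.
P = 7500 W.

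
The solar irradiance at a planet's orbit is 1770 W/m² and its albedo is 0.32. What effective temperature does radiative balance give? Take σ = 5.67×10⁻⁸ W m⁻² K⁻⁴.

Power absorbed = (1−a)S·πR²; power emitted = 4πR²σT⁴. Equating and cancelling πR²:
T = ((1−a)S / 4σ)^(1/4) = (1200 / (4 × 5.67×10⁻⁸))^(1/4) = (5.31×10^9)^(1/4).
T = 270 K.

T ≈ 270 K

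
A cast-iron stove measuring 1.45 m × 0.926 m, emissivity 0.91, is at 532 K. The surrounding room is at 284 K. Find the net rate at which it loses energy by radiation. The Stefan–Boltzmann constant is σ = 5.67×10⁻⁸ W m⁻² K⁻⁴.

A = 1.45 × 0.926 = 1.34 m².
Q = εσA(T⁴ − T_s⁴). T⁴ − T_s⁴ = (532)⁴ − (284)⁴ = 8.01×10^10 − 6.51×10^9 = 7.36×10^10 K⁴.
Q = 0.91 × 5.67×10⁻⁸ × 1.34 × 7.36×10^10 = 5100 W.

Q ≈ 5100 W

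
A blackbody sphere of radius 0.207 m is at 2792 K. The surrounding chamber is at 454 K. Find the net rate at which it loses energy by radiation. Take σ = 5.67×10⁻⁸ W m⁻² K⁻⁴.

Q ≈ 1.85×10^6 W

A = 4πr² = 4π × (0.207)² = 0.538 m².
Q = σA(T⁴ − T_s⁴). T⁴ − T_s⁴ = (2792)⁴ − (454)⁴ = 6.08×10^13 − 4.25×10^10 = 6.07×10^13 K⁴.
Q = 5.67×10⁻⁸ × 0.538 × 6.07×10^13 = 1.85×10^6 W.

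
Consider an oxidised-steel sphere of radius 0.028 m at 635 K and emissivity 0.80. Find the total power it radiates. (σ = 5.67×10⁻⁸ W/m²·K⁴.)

A = 4πr² = 4π × (0.028)² = 9.85×10^-3 m².
P = εσAT⁴ = 0.80 × 5.67×10⁻⁸ × 9.85×10^-3 × (635)⁴ = 0.80 × 5.67×10⁻⁸ × 9.85×10^-3 × 1.63×10^11.
P = 72.7 W.

P ≈ 72.7 W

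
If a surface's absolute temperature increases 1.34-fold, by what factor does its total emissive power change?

factor ≈ 3.22

P ∝ T⁴, so the power scales as (1.34)⁴ = 3.22.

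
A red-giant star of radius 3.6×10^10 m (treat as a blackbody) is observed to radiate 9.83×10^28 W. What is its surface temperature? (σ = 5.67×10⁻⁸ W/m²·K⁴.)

A = 4πr² = 4π × (3.6×10^10)² = 1.63×10^22 m².
From P = σAT⁴, T = (P / σA)^(1/4) = (9.83×10^28 / (5.67×10⁻⁸ × 1.63×10^22))^(1/4).
T = (1.06×10^14)^(1/4) = 3210 K.

T ≈ 3210 K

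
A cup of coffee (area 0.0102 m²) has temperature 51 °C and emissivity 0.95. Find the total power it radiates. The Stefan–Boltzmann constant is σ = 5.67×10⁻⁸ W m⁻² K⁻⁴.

P ≈ 6.05 W

51 °C = 324 K.
Stefan–Boltzmann: P = εσAT⁴ = 0.95 × 5.67×10⁻⁸ × 0.0102 × (324)⁴ = 0.95 × 5.67×10⁻⁸ × 0.0102 × 1.10×10^10.
P = 6.05 W.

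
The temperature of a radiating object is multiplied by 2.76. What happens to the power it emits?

P ∝ T⁴, so the power scales as (2.76)⁴ = 58.0.

factor ≈ 58.0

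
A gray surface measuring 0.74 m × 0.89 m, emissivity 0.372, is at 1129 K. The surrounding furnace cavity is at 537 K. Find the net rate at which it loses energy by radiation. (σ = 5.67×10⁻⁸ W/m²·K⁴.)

Q ≈ 21400 W

A = 0.74 × 0.89 = 0.659 m².
Q = εσA(T⁴ − T_s⁴). T⁴ − T_s⁴ = (1129)⁴ − (537)⁴ = 1.62×10^12 − 8.32×10^10 = 1.54×10^12 K⁴.
Q = 0.372 × 5.67×10⁻⁸ × 0.659 × 1.54×10^12 = 21400 W.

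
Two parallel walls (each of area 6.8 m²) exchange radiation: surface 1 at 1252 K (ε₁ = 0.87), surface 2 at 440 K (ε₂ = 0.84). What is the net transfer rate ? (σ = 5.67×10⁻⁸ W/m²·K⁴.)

For two large parallel gray plates, q = σ(T₁⁴ − T₂⁴) / (1/ε₁ + 1/ε₂ − 1).
1/ε₁ + 1/ε₂ − 1 = 1/0.87 + 1/0.84 − 1 = 1.340.
T₁⁴ − T₂⁴ = 2.46×10^12 − 3.75×10^10 = 2.42×10^12 K⁴.
q = 5.67×10⁻⁸ × 2.42×10^12 / 1.340 = 1.02×10^5 W/m².
Q = q·A = 1.02×10^5 × 6.8 = 6.96×10^5 W.

Q ≈ 6.96×10^5 W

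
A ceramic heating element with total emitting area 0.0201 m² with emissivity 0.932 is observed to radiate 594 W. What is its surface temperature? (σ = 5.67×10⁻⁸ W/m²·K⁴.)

From P = εσAT⁴, T = (P / εσA)^(1/4) = (594 / (0.932 × 5.67×10⁻⁸ × 0.0201))^(1/4).
T = (5.59×10^11)^(1/4) = 865 K.

T ≈ 865 K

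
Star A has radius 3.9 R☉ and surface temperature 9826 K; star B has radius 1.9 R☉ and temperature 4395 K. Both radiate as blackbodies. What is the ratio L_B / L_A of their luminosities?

L_B/L_A ≈ 9.50×10^-3

L = 4πR²σT⁴ ∝ R²T⁴, so L_B/L_A = (1.9/3.9)² × (4395/9826)⁴ = 0.237 × 0.0400 = 9.50×10^-3.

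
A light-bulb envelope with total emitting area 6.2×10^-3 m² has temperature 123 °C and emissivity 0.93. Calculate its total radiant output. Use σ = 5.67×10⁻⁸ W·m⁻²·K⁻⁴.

123 °C = 396 K.
Stefan–Boltzmann: P = εσAT⁴ = 0.93 × 5.67×10⁻⁸ × 6.20×10^-3 × (396)⁴ = 0.93 × 5.67×10⁻⁸ × 6.20×10^-3 × 2.46×10^10.
P = 8.04 W.

P ≈ 8.04 W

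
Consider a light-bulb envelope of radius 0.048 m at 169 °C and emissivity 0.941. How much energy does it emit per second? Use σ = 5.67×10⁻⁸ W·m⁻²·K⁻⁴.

A = 4πr² = 4π × (0.048)² = 0.0290 m².
169 °C = 442 K.
Stefan–Boltzmann: P = εσAT⁴ = 0.941 × 5.67×10⁻⁸ × 0.0290 × (442)⁴ = 0.941 × 5.67×10⁻⁸ × 0.0290 × 3.82×10^10.
P = 59.0 W.

P ≈ 59.0 W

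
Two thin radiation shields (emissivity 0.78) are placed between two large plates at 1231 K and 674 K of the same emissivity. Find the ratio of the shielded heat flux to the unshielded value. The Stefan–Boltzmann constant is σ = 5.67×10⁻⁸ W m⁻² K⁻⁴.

With N identical shields there are N+1 = 3 gaps in series, each with the same radiative resistance, so the flux falls to 1/(N+1) of its unshielded value.

ratio ≈ 0.333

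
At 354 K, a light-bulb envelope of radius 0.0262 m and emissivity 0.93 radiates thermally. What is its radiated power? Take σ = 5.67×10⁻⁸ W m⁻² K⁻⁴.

P ≈ 7.14 W

A = 4πr² = 4π × (0.0262)² = 8.63×10^-3 m².
P = εσAT⁴ = 0.93 × 5.67×10⁻⁸ × 8.63×10^-3 × (354)⁴ = 0.93 × 5.67×10⁻⁸ × 8.63×10^-3 × 1.57×10^10.
P = 7.14 W.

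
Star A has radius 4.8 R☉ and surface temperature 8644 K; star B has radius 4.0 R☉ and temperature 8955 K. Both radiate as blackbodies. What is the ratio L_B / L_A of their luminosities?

L = 4πR²σT⁴ ∝ R²T⁴, so L_B/L_A = (4.0/4.8)² × (8955/8644)⁴ = 0.694 × 1.15 = 0.800.

L_B/L_A ≈ 0.800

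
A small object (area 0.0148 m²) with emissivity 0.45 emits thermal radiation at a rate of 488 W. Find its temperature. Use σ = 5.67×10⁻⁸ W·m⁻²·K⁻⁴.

T ≈ 1070 K

From P = εσAT⁴, T = (P / εσA)^(1/4) = (488 / (0.45 × 5.67×10⁻⁸ × 0.0148))^(1/4).
T = (1.29×10^12)^(1/4) = 1070 K.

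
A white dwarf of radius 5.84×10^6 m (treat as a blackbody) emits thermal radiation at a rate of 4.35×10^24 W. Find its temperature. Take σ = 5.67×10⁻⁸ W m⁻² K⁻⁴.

T ≈ 20600 K

A = 4πr² = 4π × (5.84×10^6)² = 4.29×10^14 m².
From P = σAT⁴, T = (P / σA)^(1/4) = (4.35×10^24 / (5.67×10⁻⁸ × 4.29×10^14))^(1/4).
T = (1.79×10^17)^(1/4) = 20600 K.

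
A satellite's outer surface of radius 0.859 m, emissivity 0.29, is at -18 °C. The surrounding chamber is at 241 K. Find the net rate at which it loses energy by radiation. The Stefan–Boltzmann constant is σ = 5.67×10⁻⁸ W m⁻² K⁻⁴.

Q ≈ 130 W

A = 4πr² = 4π × (0.859)² = 9.27 m².
Convert: -18 °C = 255 K.
Q = εσA(T⁴ − T_s⁴). T⁴ − T_s⁴ = (255)⁴ − (241)⁴ = 4.23×10^9 − 3.37×10^9 = 8.55×10^8 K⁴.
Q = 0.29 × 5.67×10⁻⁸ × 9.27 × 8.55×10^8 = 130 W.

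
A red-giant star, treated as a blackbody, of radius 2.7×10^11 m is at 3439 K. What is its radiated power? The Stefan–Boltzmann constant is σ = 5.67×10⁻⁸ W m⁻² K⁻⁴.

P ≈ 7.27×10^30 W

A = 4πr² = 4π × (2.7×10^11)² = 9.16×10^23 m².
P = σAT⁴ = 5.67×10⁻⁸ × 9.16×10^23 × (3439)⁴ = 5.67×10⁻⁸ × 9.16×10^23 × 1.40×10^14.
P = 7.27×10^30 W.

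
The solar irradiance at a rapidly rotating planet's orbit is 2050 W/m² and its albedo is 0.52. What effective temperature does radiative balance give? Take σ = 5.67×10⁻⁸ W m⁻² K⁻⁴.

T ≈ 257 K

Power absorbed = (1−a)S·πR²; power emitted = 4πR²σT⁴. Equating and cancelling πR²:
T = ((1−a)S / 4σ)^(1/4) = (984 / (4 × 5.67×10⁻⁸))^(1/4) = (4.34×10^9)^(1/4).
T = 257 K.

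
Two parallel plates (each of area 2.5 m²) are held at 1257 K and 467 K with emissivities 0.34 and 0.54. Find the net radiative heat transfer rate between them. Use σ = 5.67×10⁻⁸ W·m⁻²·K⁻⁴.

For two large parallel gray plates, q = σ(T₁⁴ − T₂⁴) / (1/ε₁ + 1/ε₂ − 1).
1/ε₁ + 1/ε₂ − 1 = 1/0.34 + 1/0.54 − 1 = 3.793.
T₁⁴ − T₂⁴ = 2.50×10^12 − 4.76×10^10 = 2.45×10^12 K⁴.
q = 5.67×10⁻⁸ × 2.45×10^12 / 3.793 = 36600 W/m².
Q = q·A = 36600 × 2.5 = 91500 W.

Q ≈ 91500 W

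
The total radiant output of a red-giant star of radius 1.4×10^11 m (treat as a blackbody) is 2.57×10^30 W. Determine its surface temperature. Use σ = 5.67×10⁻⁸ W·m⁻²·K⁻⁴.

T ≈ 3680 K

A = 4πr² = 4π × (1.4×10^11)² = 2.46×10^23 m².
From P = σAT⁴, T = (P / σA)^(1/4) = (2.57×10^30 / (5.67×10⁻⁸ × 2.46×10^23))^(1/4).
T = (1.84×10^14)^(1/4) = 3680 K.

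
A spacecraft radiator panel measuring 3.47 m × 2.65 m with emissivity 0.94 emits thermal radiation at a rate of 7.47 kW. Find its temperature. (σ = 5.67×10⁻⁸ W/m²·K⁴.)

T ≈ 351 K

A = 3.47 × 2.65 = 9.20 m².
From P = εσAT⁴, T = (P / εσA)^(1/4) = (7470 / (0.94 × 5.67×10⁻⁸ × 9.20))^(1/4).
T = (1.52×10^10)^(1/4) = 351 K.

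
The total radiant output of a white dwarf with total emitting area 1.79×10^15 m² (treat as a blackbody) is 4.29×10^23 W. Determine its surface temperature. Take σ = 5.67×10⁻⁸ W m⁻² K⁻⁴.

T ≈ 8060 K

From P = σAT⁴, T = (P / σA)^(1/4) = (4.29×10^23 / (5.67×10⁻⁸ × 1.79×10^15))^(1/4).
T = (4.23×10^15)^(1/4) = 8060 K.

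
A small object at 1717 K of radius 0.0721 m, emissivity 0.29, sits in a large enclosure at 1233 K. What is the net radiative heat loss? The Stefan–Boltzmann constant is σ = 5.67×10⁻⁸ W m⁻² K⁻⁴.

Q ≈ 6850 W

A = 4πr² = 4π × (0.0721)² = 0.0653 m².
Q = εσA(T⁴ − T_s⁴). T⁴ − T_s⁴ = (1717)⁴ − (1233)⁴ = 8.69×10^12 − 2.31×10^12 = 6.38×10^12 K⁴.
Q = 0.29 × 5.67×10⁻⁸ × 0.0653 × 6.38×10^12 = 6850 W.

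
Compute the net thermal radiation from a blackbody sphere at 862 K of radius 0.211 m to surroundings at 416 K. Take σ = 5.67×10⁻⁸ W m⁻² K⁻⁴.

A = 4πr² = 4π × (0.211)² = 0.559 m².
Q = σA(T⁴ − T_s⁴). T⁴ − T_s⁴ = (862)⁴ − (416)⁴ = 5.52×10^11 − 2.99×10^10 = 5.22×10^11 K⁴.
Q = 5.67×10⁻⁸ × 0.559 × 5.22×10^11 = 16600 W.

Q ≈ 16600 W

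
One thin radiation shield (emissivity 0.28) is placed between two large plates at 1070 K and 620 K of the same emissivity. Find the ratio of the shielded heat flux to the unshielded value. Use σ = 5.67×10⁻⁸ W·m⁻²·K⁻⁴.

ratio ≈ 0.500

With N identical shields there are N+1 = 2 gaps in series, each with the same radiative resistance, so the flux falls to 1/(N+1) of its unshielded value.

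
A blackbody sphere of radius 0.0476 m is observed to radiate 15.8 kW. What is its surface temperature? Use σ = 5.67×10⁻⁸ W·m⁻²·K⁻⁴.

A = 4πr² = 4π × (0.0476)² = 0.0285 m².
From P = σAT⁴, T = (P / σA)^(1/4) = (15800 / (5.67×10⁻⁸ × 0.0285))^(1/4).
T = (9.79×10^12)^(1/4) = 1770 K.

T ≈ 1770 K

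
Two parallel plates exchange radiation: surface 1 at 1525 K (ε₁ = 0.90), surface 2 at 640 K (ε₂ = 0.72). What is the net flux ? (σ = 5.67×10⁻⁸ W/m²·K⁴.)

For two large parallel gray plates, q = σ(T₁⁴ − T₂⁴) / (1/ε₁ + 1/ε₂ − 1).
1/ε₁ + 1/ε₂ − 1 = 1/0.90 + 1/0.72 − 1 = 1.500.
T₁⁴ − T₂⁴ = 5.41×10^12 − 1.68×10^11 = 5.24×10^12 K⁴.
q = 5.67×10⁻⁸ × 5.24×10^12 / 1.500 = 1.98×10^5 W/m².

q ≈ 1.98×10^5 W/m²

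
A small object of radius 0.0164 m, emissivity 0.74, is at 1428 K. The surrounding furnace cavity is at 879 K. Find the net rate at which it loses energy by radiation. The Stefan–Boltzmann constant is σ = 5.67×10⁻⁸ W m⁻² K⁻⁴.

A = 4πr² = 4π × (0.0164)² = 3.38×10^-3 m².
Q = εσA(T⁴ − T_s⁴). T⁴ − T_s⁴ = (1428)⁴ − (879)⁴ = 4.16×10^12 − 5.97×10^11 = 3.56×10^12 K⁴.
Q = 0.74 × 5.67×10⁻⁸ × 3.38×10^-3 × 3.56×10^12 = 505 W.

Q ≈ 505 W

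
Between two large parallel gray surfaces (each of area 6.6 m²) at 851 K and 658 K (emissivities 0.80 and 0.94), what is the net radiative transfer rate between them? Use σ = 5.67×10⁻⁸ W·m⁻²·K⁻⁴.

For two large parallel gray plates, q = σ(T₁⁴ − T₂⁴) / (1/ε₁ + 1/ε₂ − 1).
1/ε₁ + 1/ε₂ − 1 = 1/0.80 + 1/0.94 − 1 = 1.314.
T₁⁴ − T₂⁴ = 5.24×10^11 − 1.87×10^11 = 3.37×10^11 K⁴.
q = 5.67×10⁻⁸ × 3.37×10^11 / 1.314 = 14500 W/m².
Q = q·A = 14500 × 6.6 = 96000 W.

Q ≈ 96000 W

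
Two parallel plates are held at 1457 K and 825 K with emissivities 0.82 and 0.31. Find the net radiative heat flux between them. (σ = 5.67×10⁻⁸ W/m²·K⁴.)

For two large parallel gray plates, q = σ(T₁⁴ − T₂⁴) / (1/ε₁ + 1/ε₂ − 1).
1/ε₁ + 1/ε₂ − 1 = 1/0.82 + 1/0.31 − 1 = 3.445.
T₁⁴ − T₂⁴ = 4.51×10^12 − 4.63×10^11 = 4.04×10^12 K⁴.
q = 5.67×10⁻⁸ × 4.04×10^12 / 3.445 = 66500 W/m².

q ≈ 66500 W/m²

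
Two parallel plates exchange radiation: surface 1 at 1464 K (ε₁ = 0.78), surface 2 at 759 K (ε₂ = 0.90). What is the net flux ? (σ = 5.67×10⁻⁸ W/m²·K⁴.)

For two large parallel gray plates, q = σ(T₁⁴ − T₂⁴) / (1/ε₁ + 1/ε₂ − 1).
1/ε₁ + 1/ε₂ − 1 = 1/0.78 + 1/0.90 − 1 = 1.393.
T₁⁴ − T₂⁴ = 4.59×10^12 − 3.32×10^11 = 4.26×10^12 K⁴.
q = 5.67×10⁻⁸ × 4.26×10^12 / 1.393 = 1.73×10^5 W/m².

q ≈ 1.73×10^5 W/m²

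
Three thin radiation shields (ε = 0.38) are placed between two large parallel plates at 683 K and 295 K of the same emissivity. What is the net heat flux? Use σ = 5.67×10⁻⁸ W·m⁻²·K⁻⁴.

q ≈ 698 W/m²

Each of the 4 gaps contributes resistance (2/ε − 1) = 2/0.38 − 1 = 4.263; total = 17.05.
q = σ(T₁⁴ − T₂⁴) / 17.05 = 5.67×10⁻⁸ × 2.10×10^11 / 17.05 = 698 W/m².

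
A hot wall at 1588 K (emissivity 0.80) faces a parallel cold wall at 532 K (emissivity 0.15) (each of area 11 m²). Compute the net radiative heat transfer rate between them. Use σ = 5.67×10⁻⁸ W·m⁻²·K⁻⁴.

Q ≈ 5.66×10^5 W

For two large parallel gray plates, q = σ(T₁⁴ − T₂⁴) / (1/ε₁ + 1/ε₂ − 1).
1/ε₁ + 1/ε₂ − 1 = 1/0.80 + 1/0.15 − 1 = 6.917.
T₁⁴ − T₂⁴ = 6.36×10^12 − 8.01×10^10 = 6.28×10^12 K⁴.
q = 5.67×10⁻⁸ × 6.28×10^12 / 6.917 = 51500 W/m².
Q = q·A = 51500 × 11 = 5.66×10^5 W.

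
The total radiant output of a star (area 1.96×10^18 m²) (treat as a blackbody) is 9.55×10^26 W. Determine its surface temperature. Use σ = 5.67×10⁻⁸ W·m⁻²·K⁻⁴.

T ≈ 9630 K

From P = σAT⁴, T = (P / σA)^(1/4) = (9.55×10^26 / (5.67×10⁻⁸ × 1.96×10^18))^(1/4).
T = (8.59×10^15)^(1/4) = 9630 K.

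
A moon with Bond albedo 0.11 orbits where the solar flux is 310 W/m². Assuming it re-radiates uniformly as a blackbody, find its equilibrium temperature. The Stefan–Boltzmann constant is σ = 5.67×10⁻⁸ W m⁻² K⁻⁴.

T ≈ 187 K

Power absorbed = (1−a)S·πR²; power emitted = 4πR²σT⁴. Equating and cancelling πR²:
T = ((1−a)S / 4σ)^(1/4) = (276 / (4 × 5.67×10⁻⁸))^(1/4) = (1.22×10^9)^(1/4).
T = 187 K.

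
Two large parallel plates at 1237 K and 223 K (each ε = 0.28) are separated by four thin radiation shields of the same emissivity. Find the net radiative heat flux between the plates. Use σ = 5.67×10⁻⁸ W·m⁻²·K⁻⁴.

q ≈ 4320 W/m²

Each of the 5 gaps contributes resistance (2/ε − 1) = 2/0.28 − 1 = 6.143; total = 30.71.
q = σ(T₁⁴ − T₂⁴) / 30.71 = 5.67×10⁻⁸ × 2.34×10^12 / 30.71 = 4320 W/m².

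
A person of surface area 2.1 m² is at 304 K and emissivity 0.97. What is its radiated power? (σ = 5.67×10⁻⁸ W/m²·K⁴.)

Stefan–Boltzmann: P = εσAT⁴ = 0.97 × 5.67×10⁻⁸ × 2.10 × (304)⁴ = 0.97 × 5.67×10⁻⁸ × 2.10 × 8.54×10^9.
P = 986 W.

P ≈ 986 W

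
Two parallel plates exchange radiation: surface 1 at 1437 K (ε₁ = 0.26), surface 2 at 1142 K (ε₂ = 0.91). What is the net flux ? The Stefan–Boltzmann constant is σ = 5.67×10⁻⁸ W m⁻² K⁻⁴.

q ≈ 36800 W/m²

For two large parallel gray plates, q = σ(T₁⁴ − T₂⁴) / (1/ε₁ + 1/ε₂ − 1).
1/ε₁ + 1/ε₂ − 1 = 1/0.26 + 1/0.91 − 1 = 3.945.
T₁⁴ − T₂⁴ = 4.26×10^12 − 1.70×10^12 = 2.56×10^12 K⁴.
q = 5.67×10⁻⁸ × 2.56×10^12 / 3.945 = 36800 W/m².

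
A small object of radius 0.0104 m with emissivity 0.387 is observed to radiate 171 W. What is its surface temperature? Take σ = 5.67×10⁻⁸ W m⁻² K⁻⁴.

T ≈ 1550 K

A = 4πr² = 4π × (0.0104)² = 1.36×10^-3 m².
From P = εσAT⁴, T = (P / εσA)^(1/4) = (171 / (0.387 × 5.67×10⁻⁸ × 1.36×10^-3))^(1/4).
T = (5.73×10^12)^(1/4) = 1550 K.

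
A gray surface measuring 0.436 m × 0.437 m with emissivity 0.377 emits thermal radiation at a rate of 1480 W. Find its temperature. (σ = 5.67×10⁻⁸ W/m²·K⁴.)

T ≈ 776 K

A = 0.436 × 0.437 = 0.191 m².
From P = εσAT⁴, T = (P / εσA)^(1/4) = (1480 / (0.377 × 5.67×10⁻⁸ × 0.191))^(1/4).
T = (3.63×10^11)^(1/4) = 776 K.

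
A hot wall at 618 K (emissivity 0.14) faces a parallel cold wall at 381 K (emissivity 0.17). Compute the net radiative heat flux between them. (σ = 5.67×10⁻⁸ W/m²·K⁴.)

q ≈ 588 W/m²

For two large parallel gray plates, q = σ(T₁⁴ − T₂⁴) / (1/ε₁ + 1/ε₂ − 1).
1/ε₁ + 1/ε₂ − 1 = 1/0.14 + 1/0.17 − 1 = 12.03.
T₁⁴ − T₂⁴ = 1.46×10^11 − 2.11×10^10 = 1.25×10^11 K⁴.
q = 5.67×10⁻⁸ × 1.25×10^11 / 12.03 = 588 W/m².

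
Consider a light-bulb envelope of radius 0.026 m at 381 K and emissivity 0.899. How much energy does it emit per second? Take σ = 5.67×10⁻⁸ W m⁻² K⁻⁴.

P ≈ 9.12 W

A = 4πr² = 4π × (0.026)² = 8.49×10^-3 m².
Stefan–Boltzmann: P = εσAT⁴ = 0.899 × 5.67×10⁻⁸ × 8.49×10^-3 × (381)⁴ = 0.899 × 5.67×10⁻⁸ × 8.49×10^-3 × 2.11×10^10.
P = 9.12 W.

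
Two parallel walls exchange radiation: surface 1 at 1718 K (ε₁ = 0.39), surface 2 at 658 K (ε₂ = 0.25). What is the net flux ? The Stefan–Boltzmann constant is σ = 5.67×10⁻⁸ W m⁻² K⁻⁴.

q ≈ 86900 W/m²

For two large parallel gray plates, q = σ(T₁⁴ − T₂⁴) / (1/ε₁ + 1/ε₂ − 1).
1/ε₁ + 1/ε₂ − 1 = 1/0.39 + 1/0.25 − 1 = 5.564.
T₁⁴ − T₂⁴ = 8.71×10^12 − 1.87×10^11 = 8.52×10^12 K⁴.
q = 5.67×10⁻⁸ × 8.52×10^12 / 5.564 = 86900 W/m².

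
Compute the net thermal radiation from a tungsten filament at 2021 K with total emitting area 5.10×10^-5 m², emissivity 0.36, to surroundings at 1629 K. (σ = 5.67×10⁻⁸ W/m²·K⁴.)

Q ≈ 10.0 W

Q = εσA(T⁴ − T_s⁴). T⁴ − T_s⁴ = (2021)⁴ − (1629)⁴ = 1.67×10^13 − 7.04×10^12 = 9.64×10^12 K⁴.
Q = 0.36 × 5.67×10⁻⁸ × 5.10×10^-5 × 9.64×10^12 = 10.0 W.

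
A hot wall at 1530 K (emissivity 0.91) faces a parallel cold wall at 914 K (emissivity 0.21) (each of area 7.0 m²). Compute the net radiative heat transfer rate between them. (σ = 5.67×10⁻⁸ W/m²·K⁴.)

Q ≈ 3.90×10^5 W

For two large parallel gray plates, q = σ(T₁⁴ − T₂⁴) / (1/ε₁ + 1/ε₂ − 1).
1/ε₁ + 1/ε₂ − 1 = 1/0.91 + 1/0.21 − 1 = 4.861.
T₁⁴ − T₂⁴ = 5.48×10^12 − 6.98×10^11 = 4.78×10^12 K⁴.
q = 5.67×10⁻⁸ × 4.78×10^12 / 4.861 = 55800 W/m².
Q = q·A = 55800 × 7.0 = 3.90×10^5 W.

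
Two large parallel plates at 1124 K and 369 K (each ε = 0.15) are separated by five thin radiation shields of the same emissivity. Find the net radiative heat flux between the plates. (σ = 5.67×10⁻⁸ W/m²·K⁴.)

Each of the 6 gaps contributes resistance (2/ε − 1) = 2/0.15 − 1 = 12.33; total = 74.00.
q = σ(T₁⁴ − T₂⁴) / 74.00 = 5.67×10⁻⁸ × 1.58×10^12 / 74.00 = 1210 W/m².

q ≈ 1210 W/m²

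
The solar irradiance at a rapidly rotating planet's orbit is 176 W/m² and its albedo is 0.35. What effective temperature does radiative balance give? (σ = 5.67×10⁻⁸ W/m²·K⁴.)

T ≈ 150 K

Power absorbed = (1−a)S·πR²; power emitted = 4πR²σT⁴. Equating and cancelling πR²:
T = ((1−a)S / 4σ)^(1/4) = (114 / (4 × 5.67×10⁻⁸))^(1/4) = (5.04×10^8)^(1/4).
T = 150 K.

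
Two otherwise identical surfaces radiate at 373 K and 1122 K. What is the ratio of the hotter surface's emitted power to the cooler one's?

ratio ≈ 81.9

P ∝ T⁴, so the ratio is (1122/373)⁴ = (3.008)⁴ = 81.9.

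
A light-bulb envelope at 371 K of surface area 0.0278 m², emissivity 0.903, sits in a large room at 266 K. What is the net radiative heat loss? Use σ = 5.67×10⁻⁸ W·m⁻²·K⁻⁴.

Q = εσA(T⁴ − T_s⁴). T⁴ − T_s⁴ = (371)⁴ − (266)⁴ = 1.89×10^10 − 5.01×10^9 = 1.39×10^10 K⁴.
Q = 0.903 × 5.67×10⁻⁸ × 0.0278 × 1.39×10^10 = 19.8 W.

Q ≈ 19.8 W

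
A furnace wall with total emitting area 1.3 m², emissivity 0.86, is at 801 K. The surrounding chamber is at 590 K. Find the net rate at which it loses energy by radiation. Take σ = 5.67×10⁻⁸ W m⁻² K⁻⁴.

Q = εσA(T⁴ − T_s⁴). T⁴ − T_s⁴ = (801)⁴ − (590)⁴ = 4.12×10^11 − 1.21×10^11 = 2.90×10^11 K⁴.
Q = 0.86 × 5.67×10⁻⁸ × 1.30 × 2.90×10^11 = 18400 W.

Q ≈ 18400 W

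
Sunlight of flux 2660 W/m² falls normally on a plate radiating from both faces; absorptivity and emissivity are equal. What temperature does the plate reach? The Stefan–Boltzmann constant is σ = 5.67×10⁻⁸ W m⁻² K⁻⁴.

T ≈ 391 K

Absorbed flux αS = emitted flux 2εσT⁴ per unit area; with α = ε this gives T = (S/2σ)^(1/4).
T = (2660 / (2 × 5.67×10⁻⁸))^(1/4) = (2.35×10^10)^(1/4).
T = 391 K.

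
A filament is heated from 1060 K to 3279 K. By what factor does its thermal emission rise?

ratio ≈ 91.6

P ∝ T⁴, so the ratio is (3279/1060)⁴ = (3.093)⁴ = 91.6.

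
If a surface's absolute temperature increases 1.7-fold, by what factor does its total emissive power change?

factor ≈ 8.35

P ∝ T⁴, so the power scales as (1.7)⁴ = 8.35.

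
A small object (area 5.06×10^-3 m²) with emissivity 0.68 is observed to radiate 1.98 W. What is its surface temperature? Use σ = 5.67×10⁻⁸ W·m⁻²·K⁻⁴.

From P = εσAT⁴, T = (P / εσA)^(1/4) = (1.98 / (0.68 × 5.67×10⁻⁸ × 5.06×10^-3))^(1/4).
T = (1.01×10^10)^(1/4) = 317 K.

T ≈ 317 K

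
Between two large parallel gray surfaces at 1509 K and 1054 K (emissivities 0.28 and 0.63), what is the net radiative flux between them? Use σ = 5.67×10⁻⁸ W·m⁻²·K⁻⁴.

For two large parallel gray plates, q = σ(T₁⁴ − T₂⁴) / (1/ε₁ + 1/ε₂ − 1).
1/ε₁ + 1/ε₂ − 1 = 1/0.28 + 1/0.63 − 1 = 4.159.
T₁⁴ − T₂⁴ = 5.19×10^12 − 1.23×10^12 = 3.95×10^12 K⁴.
q = 5.67×10⁻⁸ × 3.95×10^12 / 4.159 = 53900 W/m².

q ≈ 53900 W/m²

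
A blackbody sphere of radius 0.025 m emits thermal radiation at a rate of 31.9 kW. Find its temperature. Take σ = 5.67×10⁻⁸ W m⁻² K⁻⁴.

A = 4πr² = 4π × (0.025)² = 7.85×10^-3 m².
From P = σAT⁴, T = (P / σA)^(1/4) = (31900 / (5.67×10⁻⁸ × 7.85×10^-3))^(1/4).
T = (7.16×10^13)^(1/4) = 2910 K.

T ≈ 2910 K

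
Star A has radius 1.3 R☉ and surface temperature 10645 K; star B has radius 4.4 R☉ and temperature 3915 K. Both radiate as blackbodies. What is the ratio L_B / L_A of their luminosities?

L_B/L_A ≈ 0.210

L = 4πR²σT⁴ ∝ R²T⁴, so L_B/L_A = (4.4/1.3)² × (3915/10645)⁴ = 11.5 × 0.0183 = 0.210.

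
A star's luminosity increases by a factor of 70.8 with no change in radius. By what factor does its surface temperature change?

factor ≈ 2.90

P ∝ T⁴ ⇒ T ∝ P^(1/4), so T scales by (70.8)^(1/4) = 2.90.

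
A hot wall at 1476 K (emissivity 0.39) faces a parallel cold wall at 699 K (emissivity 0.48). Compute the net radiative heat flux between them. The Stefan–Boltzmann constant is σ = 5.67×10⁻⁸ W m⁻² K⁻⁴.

q ≈ 70100 W/m²

For two large parallel gray plates, q = σ(T₁⁴ − T₂⁴) / (1/ε₁ + 1/ε₂ − 1).
1/ε₁ + 1/ε₂ − 1 = 1/0.39 + 1/0.48 − 1 = 3.647.
T₁⁴ − T₂⁴ = 4.75×10^12 − 2.39×10^11 = 4.51×10^12 K⁴.
q = 5.67×10⁻⁸ × 4.51×10^12 / 3.647 = 70100 W/m².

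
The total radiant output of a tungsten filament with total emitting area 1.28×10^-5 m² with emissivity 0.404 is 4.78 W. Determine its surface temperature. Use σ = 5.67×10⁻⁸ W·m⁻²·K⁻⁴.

T ≈ 2010 K

From P = εσAT⁴, T = (P / εσA)^(1/4) = (4.78 / (0.404 × 5.67×10⁻⁸ × 1.28×10^-5))^(1/4).
T = (1.63×10^13)^(1/4) = 2010 K.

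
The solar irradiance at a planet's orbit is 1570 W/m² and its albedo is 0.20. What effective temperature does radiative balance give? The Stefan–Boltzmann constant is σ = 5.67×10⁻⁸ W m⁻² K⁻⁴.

Power absorbed = (1−a)S·πR²; power emitted = 4πR²σT⁴. Equating and cancelling πR²:
T = ((1−a)S / 4σ)^(1/4) = (1260 / (4 × 5.67×10⁻⁸))^(1/4) = (5.54×10^9)^(1/4).
T = 273 K.

T ≈ 273 K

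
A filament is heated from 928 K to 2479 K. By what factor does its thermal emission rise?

ratio ≈ 50.9

P ∝ T⁴, so the ratio is (2479/928)⁴ = (2.671)⁴ = 50.9.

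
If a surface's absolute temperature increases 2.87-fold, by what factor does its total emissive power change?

P ∝ T⁴, so the power scales as (2.87)⁴ = 67.8.

factor ≈ 67.8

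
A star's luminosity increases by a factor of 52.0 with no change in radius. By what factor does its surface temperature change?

factor ≈ 2.69

P ∝ T⁴ ⇒ T ∝ P^(1/4), so T scales by (52.0)^(1/4) = 2.69.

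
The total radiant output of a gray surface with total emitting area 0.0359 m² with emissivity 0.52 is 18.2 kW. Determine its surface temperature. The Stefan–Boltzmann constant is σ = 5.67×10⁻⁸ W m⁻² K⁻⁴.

T ≈ 2040 K

From P = εσAT⁴, T = (P / εσA)^(1/4) = (18200 / (0.52 × 5.67×10⁻⁸ × 0.0359))^(1/4).
T = (1.72×10^13)^(1/4) = 2040 K.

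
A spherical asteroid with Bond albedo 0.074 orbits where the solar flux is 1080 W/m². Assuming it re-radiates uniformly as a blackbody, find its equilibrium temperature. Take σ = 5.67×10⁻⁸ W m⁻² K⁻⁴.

Power absorbed = (1−a)S·πR²; power emitted = 4πR²σT⁴. Equating and cancelling πR²:
T = ((1−a)S / 4σ)^(1/4) = (1000 / (4 × 5.67×10⁻⁸))^(1/4) = (4.41×10^9)^(1/4).
T = 258 K.

T ≈ 258 K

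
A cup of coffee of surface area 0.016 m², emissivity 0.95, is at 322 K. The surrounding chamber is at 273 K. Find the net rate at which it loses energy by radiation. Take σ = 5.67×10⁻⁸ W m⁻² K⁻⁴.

Q ≈ 4.48 W

Q = εσA(T⁴ − T_s⁴). T⁴ − T_s⁴ = (322)⁴ − (273)⁴ = 1.08×10^10 − 5.55×10^9 = 5.20×10^9 K⁴.
Q = 0.95 × 5.67×10⁻⁸ × 0.0160 × 5.20×10^9 = 4.48 W.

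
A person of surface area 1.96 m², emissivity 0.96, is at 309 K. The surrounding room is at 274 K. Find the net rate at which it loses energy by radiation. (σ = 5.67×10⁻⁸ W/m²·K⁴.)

Q ≈ 371 W

Q = εσA(T⁴ − T_s⁴). T⁴ − T_s⁴ = (309)⁴ − (274)⁴ = 9.12×10^9 − 5.64×10^9 = 3.48×10^9 K⁴.
Q = 0.96 × 5.67×10⁻⁸ × 1.96 × 3.48×10^9 = 371 W.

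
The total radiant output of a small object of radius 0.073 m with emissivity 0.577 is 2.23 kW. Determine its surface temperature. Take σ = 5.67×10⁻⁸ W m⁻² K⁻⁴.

A = 4πr² = 4π × (0.073)² = 0.0670 m².
From P = εσAT⁴, T = (P / εσA)^(1/4) = (2230 / (0.577 × 5.67×10⁻⁸ × 0.0670))^(1/4).
T = (1.02×10^12)^(1/4) = 1000 K.

T ≈ 1000 K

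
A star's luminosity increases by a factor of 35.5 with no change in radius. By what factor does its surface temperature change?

P ∝ T⁴ ⇒ T ∝ P^(1/4), so T scales by (35.5)^(1/4) = 2.44.

factor ≈ 2.44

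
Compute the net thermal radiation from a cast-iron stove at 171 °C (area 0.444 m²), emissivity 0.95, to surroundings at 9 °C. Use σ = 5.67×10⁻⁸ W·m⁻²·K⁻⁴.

Convert: 171 °C = 444 K; 9 °C = 282 K.
Q = εσA(T⁴ − T_s⁴). T⁴ − T_s⁴ = (444)⁴ − (282)⁴ = 3.89×10^10 − 6.32×10^9 = 3.25×10^10 K⁴.
Q = 0.95 × 5.67×10⁻⁸ × 0.444 × 3.25×10^10 = 778 W.

Q ≈ 778 W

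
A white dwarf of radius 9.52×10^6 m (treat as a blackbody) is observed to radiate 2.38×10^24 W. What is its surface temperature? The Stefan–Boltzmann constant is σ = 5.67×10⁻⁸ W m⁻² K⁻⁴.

A = 4πr² = 4π × (9.52×10^6)² = 1.14×10^15 m².
From P = σAT⁴, T = (P / σA)^(1/4) = (2.38×10^24 / (5.67×10⁻⁸ × 1.14×10^15))^(1/4).
T = (3.69×10^16)^(1/4) = 13900 K.

T ≈ 13900 K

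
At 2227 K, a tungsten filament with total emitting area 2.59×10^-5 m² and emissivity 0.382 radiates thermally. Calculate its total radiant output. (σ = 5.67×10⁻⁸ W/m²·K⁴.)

P ≈ 13.8 W

P = εσAT⁴ = 0.382 × 5.67×10⁻⁸ × 2.59×10^-5 × (2227)⁴ = 0.382 × 5.67×10⁻⁸ × 2.59×10^-5 × 2.46×10^13.
P = 13.8 W.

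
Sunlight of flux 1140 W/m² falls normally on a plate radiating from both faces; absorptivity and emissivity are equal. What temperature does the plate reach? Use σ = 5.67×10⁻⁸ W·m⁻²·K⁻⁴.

Absorbed flux αS = emitted flux 2εσT⁴ per unit area; with α = ε this gives T = (S/2σ)^(1/4).
T = (1140 / (2 × 5.67×10⁻⁸))^(1/4) = (1.01×10^10)^(1/4).
T = 317 K.

T ≈ 317 K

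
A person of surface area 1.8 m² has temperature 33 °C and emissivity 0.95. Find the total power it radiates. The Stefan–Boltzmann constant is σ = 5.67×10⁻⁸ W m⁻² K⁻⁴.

P ≈ 850 W

33 °C = 306 K.
Stefan–Boltzmann: P = εσAT⁴ = 0.95 × 5.67×10⁻⁸ × 1.80 × (306)⁴ = 0.95 × 5.67×10⁻⁸ × 1.80 × 8.77×10^9.
P = 850 W.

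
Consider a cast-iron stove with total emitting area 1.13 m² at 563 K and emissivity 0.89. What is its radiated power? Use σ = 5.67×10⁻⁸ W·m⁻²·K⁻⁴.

Stefan–Boltzmann: P = εσAT⁴ = 0.89 × 5.67×10⁻⁸ × 1.13 × (563)⁴ = 0.89 × 5.67×10⁻⁸ × 1.13 × 1.00×10^11.
P = 5730 W.

P ≈ 5730 W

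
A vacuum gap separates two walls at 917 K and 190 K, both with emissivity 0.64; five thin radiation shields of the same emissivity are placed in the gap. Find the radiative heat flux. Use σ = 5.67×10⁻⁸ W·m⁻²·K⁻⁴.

q ≈ 3140 W/m²

Each of the 6 gaps contributes resistance (2/ε − 1) = 2/0.64 − 1 = 2.125; total = 12.75.
q = σ(T₁⁴ − T₂⁴) / 12.75 = 5.67×10⁻⁸ × 7.06×10^11 / 12.75 = 3140 W/m².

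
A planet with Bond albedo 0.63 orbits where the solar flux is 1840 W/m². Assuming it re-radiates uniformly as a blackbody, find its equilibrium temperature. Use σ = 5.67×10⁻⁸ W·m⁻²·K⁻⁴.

Power absorbed = (1−a)S·πR²; power emitted = 4πR²σT⁴. Equating and cancelling πR²:
T = ((1−a)S / 4σ)^(1/4) = (681 / (4 × 5.67×10⁻⁸))^(1/4) = (3.00×10^9)^(1/4).
T = 234 K.

T ≈ 234 K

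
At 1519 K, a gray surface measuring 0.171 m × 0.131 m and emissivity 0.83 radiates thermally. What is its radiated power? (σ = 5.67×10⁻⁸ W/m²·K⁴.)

A = 0.171 × 0.131 = 0.0224 m².
P = εσAT⁴ = 0.83 × 5.67×10⁻⁸ × 0.0224 × (1519)⁴ = 0.83 × 5.67×10⁻⁸ × 0.0224 × 5.32×10^12.
P = 5610 W.

P ≈ 5610 W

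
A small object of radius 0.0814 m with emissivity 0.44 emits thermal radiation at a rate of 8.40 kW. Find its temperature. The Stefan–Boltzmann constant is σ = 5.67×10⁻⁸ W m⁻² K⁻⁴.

A = 4πr² = 4π × (0.0814)² = 0.0833 m².
From P = εσAT⁴, T = (P / εσA)^(1/4) = (8400 / (0.44 × 5.67×10⁻⁸ × 0.0833))^(1/4).
T = (4.04×10^12)^(1/4) = 1420 K.

T ≈ 1420 K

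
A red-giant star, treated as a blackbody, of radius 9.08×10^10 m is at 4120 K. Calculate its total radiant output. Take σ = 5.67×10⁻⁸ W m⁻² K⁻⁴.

A = 4πr² = 4π × (9.08×10^10)² = 1.04×10^23 m².
P = σAT⁴ = 5.67×10⁻⁸ × 1.04×10^23 × (4120)⁴ = 5.67×10⁻⁸ × 1.04×10^23 × 2.88×10^14.
P = 1.69×10^30 W.

P ≈ 1.69×10^30 W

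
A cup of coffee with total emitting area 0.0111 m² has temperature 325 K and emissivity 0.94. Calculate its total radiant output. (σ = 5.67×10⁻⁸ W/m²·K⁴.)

P ≈ 6.60 W

Stefan–Boltzmann: P = εσAT⁴ = 0.94 × 5.67×10⁻⁸ × 0.0111 × (325)⁴ = 0.94 × 5.67×10⁻⁸ × 0.0111 × 1.12×10^10.
P = 6.60 W.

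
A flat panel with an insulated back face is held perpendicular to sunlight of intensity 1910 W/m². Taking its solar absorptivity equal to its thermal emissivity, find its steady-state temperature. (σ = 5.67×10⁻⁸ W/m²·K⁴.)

T ≈ 428 K

Absorbed flux αS = emitted flux εσT⁴ (one radiating face); with α = ε, T = (S/σ)^(1/4).
T = (1910 / 5.67×10⁻⁸)^(1/4) = (3.37×10^10)^(1/4).
T = 428 K.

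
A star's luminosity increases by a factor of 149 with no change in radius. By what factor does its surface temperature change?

factor ≈ 3.49

P ∝ T⁴ ⇒ T ∝ P^(1/4), so T scales by (149)^(1/4) = 3.49.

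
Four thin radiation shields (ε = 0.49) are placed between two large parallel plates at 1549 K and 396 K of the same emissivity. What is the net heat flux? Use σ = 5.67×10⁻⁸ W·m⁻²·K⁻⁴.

Each of the 5 gaps contributes resistance (2/ε − 1) = 2/0.49 − 1 = 3.082; total = 15.41.
q = σ(T₁⁴ − T₂⁴) / 15.41 = 5.67×10⁻⁸ × 5.73×10^12 / 15.41 = 21100 W/m².

q ≈ 21100 W/m²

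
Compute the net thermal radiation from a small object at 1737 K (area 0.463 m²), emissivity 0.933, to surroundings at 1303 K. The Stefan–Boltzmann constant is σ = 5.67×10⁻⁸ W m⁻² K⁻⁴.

Q = εσA(T⁴ − T_s⁴). T⁴ − T_s⁴ = (1737)⁴ − (1303)⁴ = 9.10×10^12 − 2.88×10^12 = 6.22×10^12 K⁴.
Q = 0.933 × 5.67×10⁻⁸ × 0.463 × 6.22×10^12 = 1.52×10^5 W.

Q ≈ 1.52×10^5 W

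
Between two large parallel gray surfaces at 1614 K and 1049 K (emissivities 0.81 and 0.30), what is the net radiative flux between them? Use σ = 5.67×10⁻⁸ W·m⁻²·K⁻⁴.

For two large parallel gray plates, q = σ(T₁⁴ − T₂⁴) / (1/ε₁ + 1/ε₂ − 1).
1/ε₁ + 1/ε₂ − 1 = 1/0.81 + 1/0.30 − 1 = 3.568.
T₁⁴ − T₂⁴ = 6.79×10^12 − 1.21×10^12 = 5.58×10^12 K⁴.
q = 5.67×10⁻⁸ × 5.58×10^12 / 3.568 = 88600 W/m².

q ≈ 88600 W/m²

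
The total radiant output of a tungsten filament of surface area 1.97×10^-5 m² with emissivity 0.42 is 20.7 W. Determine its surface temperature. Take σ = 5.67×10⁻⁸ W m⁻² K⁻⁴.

From P = εσAT⁴, T = (P / εσA)^(1/4) = (20.7 / (0.42 × 5.67×10⁻⁸ × 1.97×10^-5))^(1/4).
T = (4.41×10^13)^(1/4) = 2580 K.

T ≈ 2580 K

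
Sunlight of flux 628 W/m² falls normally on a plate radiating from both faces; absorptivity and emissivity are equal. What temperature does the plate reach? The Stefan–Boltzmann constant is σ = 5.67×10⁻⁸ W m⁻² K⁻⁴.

Absorbed flux αS = emitted flux 2εσT⁴ per unit area; with α = ε this gives T = (S/2σ)^(1/4).
T = (628 / (2 × 5.67×10⁻⁸))^(1/4) = (5.54×10^9)^(1/4).
T = 273 K.

T ≈ 273 K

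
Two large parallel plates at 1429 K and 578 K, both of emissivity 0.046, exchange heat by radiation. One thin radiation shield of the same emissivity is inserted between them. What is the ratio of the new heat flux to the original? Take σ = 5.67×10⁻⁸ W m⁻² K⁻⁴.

ratio ≈ 0.500

With N identical shields there are N+1 = 2 gaps in series, each with the same radiative resistance, so the flux falls to 1/(N+1) of its unshielded value.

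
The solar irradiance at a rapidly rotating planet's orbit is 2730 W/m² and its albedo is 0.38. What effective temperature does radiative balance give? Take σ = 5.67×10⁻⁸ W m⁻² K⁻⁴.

T ≈ 294 K

Power absorbed = (1−a)S·πR²; power emitted = 4πR²σT⁴. Equating and cancelling πR²:
T = ((1−a)S / 4σ)^(1/4) = (1690 / (4 × 5.67×10⁻⁸))^(1/4) = (7.46×10^9)^(1/4).
T = 294 K.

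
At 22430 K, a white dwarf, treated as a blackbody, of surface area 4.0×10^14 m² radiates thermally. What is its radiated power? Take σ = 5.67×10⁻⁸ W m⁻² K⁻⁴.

P ≈ 5.74×10^24 W

P = σAT⁴ = 5.67×10⁻⁸ × 4.00×10^14 × (22430)⁴ = 5.67×10⁻⁸ × 4.00×10^14 × 2.53×10^17.
P = 5.74×10^24 W.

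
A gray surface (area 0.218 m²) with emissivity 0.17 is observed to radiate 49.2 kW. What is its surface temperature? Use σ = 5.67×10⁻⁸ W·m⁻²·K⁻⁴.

From P = εσAT⁴, T = (P / εσA)^(1/4) = (49200 / (0.17 × 5.67×10⁻⁸ × 0.218))^(1/4).
T = (2.34×10^13)^(1/4) = 2200 K.

T ≈ 2200 K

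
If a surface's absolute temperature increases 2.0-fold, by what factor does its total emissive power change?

P ∝ T⁴, so the power scales as (2.0)⁴ = 16.0.

factor ≈ 16.0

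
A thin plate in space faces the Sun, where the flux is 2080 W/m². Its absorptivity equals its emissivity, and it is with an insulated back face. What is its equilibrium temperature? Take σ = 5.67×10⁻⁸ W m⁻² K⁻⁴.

Absorbed flux αS = emitted flux εσT⁴ (one radiating face); with α = ε, T = (S/σ)^(1/4).
T = (2080 / 5.67×10⁻⁸)^(1/4) = (3.67×10^10)^(1/4).
T = 438 K.

T ≈ 438 K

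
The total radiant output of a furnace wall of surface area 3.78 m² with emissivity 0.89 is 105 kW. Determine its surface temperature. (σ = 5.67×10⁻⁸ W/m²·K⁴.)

From P = εσAT⁴, T = (P / εσA)^(1/4) = (1.05×10^5 / (0.89 × 5.67×10⁻⁸ × 3.78))^(1/4).
T = (5.50×10^11)^(1/4) = 861 K.

T ≈ 861 K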